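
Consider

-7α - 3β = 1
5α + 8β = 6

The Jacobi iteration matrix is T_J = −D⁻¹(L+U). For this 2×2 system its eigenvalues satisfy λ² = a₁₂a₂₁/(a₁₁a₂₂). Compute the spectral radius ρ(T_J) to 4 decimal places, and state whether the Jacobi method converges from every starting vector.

0.5175

a₁₂a₂₁/(a₁₁a₂₂) = (-3)·(5) / ((-7)·(8)) = 0.267857
ρ = √|0.267857| = √0.267857 = 0.5175
ρ < 1, so Jacobi converges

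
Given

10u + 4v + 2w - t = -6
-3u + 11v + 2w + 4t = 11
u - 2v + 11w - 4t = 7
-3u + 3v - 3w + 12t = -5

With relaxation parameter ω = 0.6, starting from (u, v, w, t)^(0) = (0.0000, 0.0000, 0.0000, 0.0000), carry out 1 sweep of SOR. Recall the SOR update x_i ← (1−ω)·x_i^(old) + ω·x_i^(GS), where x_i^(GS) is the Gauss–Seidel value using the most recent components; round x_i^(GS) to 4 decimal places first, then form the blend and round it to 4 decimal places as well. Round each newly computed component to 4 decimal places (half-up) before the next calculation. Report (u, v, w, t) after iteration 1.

(-0.3600, 0.5411, 0.4605, -0.3161)

Iteration 1:
  u: GS value = (-6 - (4)·0.0000 - (2)·0.0000 - (-1)·0.0000) / (10) = -0.6000;  u ← (1−ω)·0.0000 + ω·-0.6000 = -0.3600
  v: GS value = (11 - (-3)·-0.3600 - (2)·0.0000 - (4)·0.0000) / (11) = 0.9018;  v ← (1−ω)·0.0000 + ω·0.9018 = 0.5411
  w: GS value = (7 - (1)·-0.3600 - (-2)·0.5411 - (-4)·0.0000) / (11) = 0.7675;  w ← (1−ω)·0.0000 + ω·0.7675 = 0.4605
  t: GS value = (-5 - (-3)·-0.3600 - (3)·0.5411 - (-3)·0.4605) / (12) = -0.5268;  t ← (1−ω)·0.0000 + ω·-0.5268 = -0.3161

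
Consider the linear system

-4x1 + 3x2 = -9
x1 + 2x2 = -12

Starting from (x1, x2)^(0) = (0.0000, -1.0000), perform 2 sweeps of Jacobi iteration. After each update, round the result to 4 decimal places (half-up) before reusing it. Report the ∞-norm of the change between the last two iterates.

Iteration 1:
  x1 = (-9 - (3)·-1.0000) / (-4) = 1.5000
  x2 = (-12 - (1)·0.0000) / (2) = -6.0000
Iteration 2:
  x1 = (-9 - (3)·-6.0000) / (-4) = -2.2500
  x2 = (-12 - (1)·1.5000) / (2) = -6.7500
Change: (-3.7500, -0.7500) → max |·| = 3.7500

3.7500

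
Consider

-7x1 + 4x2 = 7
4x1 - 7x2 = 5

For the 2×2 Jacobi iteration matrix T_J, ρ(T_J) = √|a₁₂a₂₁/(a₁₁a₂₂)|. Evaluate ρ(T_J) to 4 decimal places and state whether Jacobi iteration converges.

a₁₂a₂₁/(a₁₁a₂₂) = (4)·(4) / ((-7)·(-7)) = 0.326531
ρ = √|0.326531| = √0.326531 = 0.5714
ρ < 1, so Jacobi converges

0.5714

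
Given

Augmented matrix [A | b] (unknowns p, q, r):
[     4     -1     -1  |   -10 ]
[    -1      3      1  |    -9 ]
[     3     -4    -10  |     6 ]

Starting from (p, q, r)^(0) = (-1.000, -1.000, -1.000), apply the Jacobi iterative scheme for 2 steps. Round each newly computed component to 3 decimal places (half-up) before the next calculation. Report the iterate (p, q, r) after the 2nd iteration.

(-3.375, -3.833, -0.300)

Iteration 1:
  p = (-10 - (-1)·-1.000 - (-1)·-1.000) / (4) = -3.000
  q = (-9 - (-1)·-1.000 - (1)·-1.000) / (3) = -3.000
  r = (6 - (3)·-1.000 - (-4)·-1.000) / (-10) = -0.500
Iteration 2:
  p = (-10 - (-1)·-3.000 - (-1)·-0.500) / (4) = -3.375
  q = (-9 - (-1)·-3.000 - (1)·-0.500) / (3) = -3.833
  r = (6 - (3)·-3.000 - (-4)·-3.000) / (-10) = -0.300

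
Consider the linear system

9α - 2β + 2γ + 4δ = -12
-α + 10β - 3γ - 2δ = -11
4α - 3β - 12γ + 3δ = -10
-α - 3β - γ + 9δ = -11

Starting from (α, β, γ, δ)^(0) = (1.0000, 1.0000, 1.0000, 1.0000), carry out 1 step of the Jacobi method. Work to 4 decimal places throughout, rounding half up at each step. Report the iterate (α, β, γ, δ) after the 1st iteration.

Iteration 1:
  α = (-12 - (-2)·1.0000 - (2)·1.0000 - (4)·1.0000) / (9) = -1.7778
  β = (-11 - (-1)·1.0000 - (-3)·1.0000 - (-2)·1.0000) / (10) = -0.5000
  γ = (-10 - (4)·1.0000 - (-3)·1.0000 - (3)·1.0000) / (-12) = 1.1667
  δ = (-11 - (-1)·1.0000 - (-3)·1.0000 - (-1)·1.0000) / (9) = -0.6667

(-1.7778, -0.5000, 1.1667, -0.6667)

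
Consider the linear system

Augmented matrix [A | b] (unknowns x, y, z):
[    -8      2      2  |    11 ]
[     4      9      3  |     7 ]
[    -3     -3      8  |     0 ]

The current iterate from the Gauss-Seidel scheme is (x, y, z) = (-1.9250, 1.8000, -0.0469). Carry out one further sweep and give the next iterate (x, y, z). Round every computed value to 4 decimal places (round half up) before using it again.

(-0.9367, 1.2097, 0.1024)

One sweep:
  x = (11 - (2)·1.8000 - (2)·-0.0469) / (-8) = -0.9367
  y = (7 - (4)·-0.9367 - (3)·-0.0469) / (9) = 1.2097
  z = (0 - (-3)·-0.9367 - (-3)·1.2097) / (8) = 0.1024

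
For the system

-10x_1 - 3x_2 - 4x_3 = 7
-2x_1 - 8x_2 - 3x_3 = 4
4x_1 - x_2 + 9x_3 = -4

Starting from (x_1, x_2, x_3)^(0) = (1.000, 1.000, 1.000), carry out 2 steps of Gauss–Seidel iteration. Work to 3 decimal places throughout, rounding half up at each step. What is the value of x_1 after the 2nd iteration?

-0.590

Iteration 1:
  x_1 = (7 - (-3)·1.000 - (-4)·1.000) / (-10) = -1.400
  x_2 = (4 - (-2)·-1.400 - (-3)·1.000) / (-8) = -0.525
  x_3 = (-4 - (4)·-1.400 - (-1)·-0.525) / (9) = 0.119
Iteration 2:
  x_1 = (7 - (-3)·-0.525 - (-4)·0.119) / (-10) = -0.590
  x_2 = (4 - (-2)·-0.590 - (-3)·0.119) / (-8) = -0.397
  x_3 = (-4 - (4)·-0.590 - (-1)·-0.397) / (9) = -0.226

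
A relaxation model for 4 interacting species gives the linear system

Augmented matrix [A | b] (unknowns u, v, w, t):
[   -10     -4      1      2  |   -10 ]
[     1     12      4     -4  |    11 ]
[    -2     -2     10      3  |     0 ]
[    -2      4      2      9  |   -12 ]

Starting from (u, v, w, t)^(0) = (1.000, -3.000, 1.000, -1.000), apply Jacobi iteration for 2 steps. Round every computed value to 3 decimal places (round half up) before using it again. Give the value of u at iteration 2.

0.923

Iteration 1:
  u = (-10 - (-4)·-3.000 - (1)·1.000 - (2)·-1.000) / (-10) = 2.100
  v = (11 - (1)·1.000 - (4)·1.000 - (-4)·-1.000) / (12) = 0.167
  w = (0 - (-2)·1.000 - (-2)·-3.000 - (3)·-1.000) / (10) = -0.100
  t = (-12 - (-2)·1.000 - (4)·-3.000 - (2)·1.000) / (9) = 0.000
Iteration 2:
  u = (-10 - (-4)·0.167 - (1)·-0.100 - (2)·0.000) / (-10) = 0.923
  v = (11 - (1)·2.100 - (4)·-0.100 - (-4)·0.000) / (12) = 0.775
  w = (0 - (-2)·2.100 - (-2)·0.167 - (3)·0.000) / (10) = 0.453
  t = (-12 - (-2)·2.100 - (4)·0.167 - (2)·-0.100) / (9) = -0.919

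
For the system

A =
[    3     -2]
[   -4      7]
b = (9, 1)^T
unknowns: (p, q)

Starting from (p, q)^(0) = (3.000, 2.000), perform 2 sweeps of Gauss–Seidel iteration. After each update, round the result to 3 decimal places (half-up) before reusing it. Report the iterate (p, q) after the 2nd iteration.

(4.746, 2.855)

Iteration 1:
  p = (9 - (-2)·2.000) / (3) = 4.333
  q = (1 - (-4)·4.333) / (7) = 2.619
Iteration 2:
  p = (9 - (-2)·2.619) / (3) = 4.746
  q = (1 - (-4)·4.746) / (7) = 2.855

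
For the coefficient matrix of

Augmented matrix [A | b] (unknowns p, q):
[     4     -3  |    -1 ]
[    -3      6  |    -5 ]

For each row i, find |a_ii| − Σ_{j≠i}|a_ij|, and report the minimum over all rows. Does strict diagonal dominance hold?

row 1: |4| − (3) = 1
row 2: |6| − (3) = 3
minimum over rows = 1 → strictly diagonally dominant (convergence guaranteed)

1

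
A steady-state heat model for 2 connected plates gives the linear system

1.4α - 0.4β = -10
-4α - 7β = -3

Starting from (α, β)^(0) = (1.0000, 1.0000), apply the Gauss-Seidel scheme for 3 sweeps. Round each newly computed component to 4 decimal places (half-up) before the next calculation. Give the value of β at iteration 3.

3.8897

Iteration 1:
  α = (-10 - (-0.4)·1.0000) / (1.4) = -6.8571
  β = (-3 - (-4)·-6.8571) / (-7) = 4.3469
Iteration 2:
  α = (-10 - (-0.4)·4.3469) / (1.4) = -5.9009
  β = (-3 - (-4)·-5.9009) / (-7) = 3.8005
Iteration 3:
  α = (-10 - (-0.4)·3.8005) / (1.4) = -6.0570
  β = (-3 - (-4)·-6.0570) / (-7) = 3.8897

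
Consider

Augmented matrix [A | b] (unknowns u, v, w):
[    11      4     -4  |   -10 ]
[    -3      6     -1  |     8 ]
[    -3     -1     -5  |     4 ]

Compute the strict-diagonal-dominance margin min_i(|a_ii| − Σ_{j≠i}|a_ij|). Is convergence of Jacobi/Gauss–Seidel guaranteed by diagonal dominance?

1

row 1: |11| − (4+4) = 3
row 2: |6| − (3+1) = 2
row 3: |-5| − (3+1) = 1
minimum over rows = 1 → strictly diagonally dominant (convergence guaranteed)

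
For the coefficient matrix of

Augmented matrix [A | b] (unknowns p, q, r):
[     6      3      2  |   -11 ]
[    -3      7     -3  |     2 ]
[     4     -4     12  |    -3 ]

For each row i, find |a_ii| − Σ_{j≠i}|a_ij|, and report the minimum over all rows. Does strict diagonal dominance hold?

row 1: |6| − (3+2) = 1
row 2: |7| − (3+3) = 1
row 3: |12| − (4+4) = 4
minimum over rows = 1 → strictly diagonally dominant (convergence guaranteed)

1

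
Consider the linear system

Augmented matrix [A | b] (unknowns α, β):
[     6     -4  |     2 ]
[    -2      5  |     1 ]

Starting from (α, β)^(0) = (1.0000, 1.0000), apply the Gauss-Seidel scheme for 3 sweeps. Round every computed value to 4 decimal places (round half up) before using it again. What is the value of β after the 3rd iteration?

0.4649

Iteration 1:
  α = (2 - (-4)·1.0000) / (6) = 1.0000
  β = (1 - (-2)·1.0000) / (5) = 0.6000
Iteration 2:
  α = (2 - (-4)·0.6000) / (6) = 0.7333
  β = (1 - (-2)·0.7333) / (5) = 0.4933
Iteration 3:
  α = (2 - (-4)·0.4933) / (6) = 0.6622
  β = (1 - (-2)·0.6622) / (5) = 0.4649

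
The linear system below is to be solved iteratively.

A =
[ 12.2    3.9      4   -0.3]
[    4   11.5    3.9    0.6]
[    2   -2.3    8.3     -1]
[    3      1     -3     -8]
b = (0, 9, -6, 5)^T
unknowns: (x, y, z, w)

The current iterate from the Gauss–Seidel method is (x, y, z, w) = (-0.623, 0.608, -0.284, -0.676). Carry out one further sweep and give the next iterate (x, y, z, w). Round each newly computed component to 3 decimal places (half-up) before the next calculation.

One sweep:
  x = (0 - (3.9)·0.608 - (4)·-0.284 - (-0.3)·-0.676) / (12.2) = -0.118
  y = (9 - (4)·-0.118 - (3.9)·-0.284 - (0.6)·-0.676) / (11.5) = 0.955
  z = (-6 - (2)·-0.118 - (-2.3)·0.955 - (-1)·-0.676) / (8.3) = -0.511
  w = (5 - (3)·-0.118 - (1)·0.955 - (-3)·-0.511) / (-8) = -0.358

(-0.118, 0.955, -0.511, -0.358)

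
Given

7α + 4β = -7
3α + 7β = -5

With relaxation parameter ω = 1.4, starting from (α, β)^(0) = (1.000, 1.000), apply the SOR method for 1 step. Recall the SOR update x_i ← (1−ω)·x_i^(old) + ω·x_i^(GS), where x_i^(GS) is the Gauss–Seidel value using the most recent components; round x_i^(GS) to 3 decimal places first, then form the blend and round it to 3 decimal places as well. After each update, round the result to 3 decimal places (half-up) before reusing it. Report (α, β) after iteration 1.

Iteration 1:
  α: GS value = (-7 - (4)·1.000) / (7) = -1.571;  α ← (1−ω)·1.000 + ω·-1.571 = -2.599
  β: GS value = (-5 - (3)·-2.599) / (7) = 0.400;  β ← (1−ω)·1.000 + ω·0.400 = 0.160

(-2.599, 0.160)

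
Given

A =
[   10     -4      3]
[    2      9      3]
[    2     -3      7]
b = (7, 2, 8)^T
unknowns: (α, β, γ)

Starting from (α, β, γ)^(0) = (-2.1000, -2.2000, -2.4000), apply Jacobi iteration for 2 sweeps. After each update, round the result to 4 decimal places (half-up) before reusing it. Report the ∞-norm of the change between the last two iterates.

Iteration 1:
  α = (7 - (-4)·-2.2000 - (3)·-2.4000) / (10) = 0.5400
  β = (2 - (2)·-2.1000 - (3)·-2.4000) / (9) = 1.4889
  γ = (8 - (2)·-2.1000 - (-3)·-2.2000) / (7) = 0.8000
Iteration 2:
  α = (7 - (-4)·1.4889 - (3)·0.8000) / (10) = 1.0556
  β = (2 - (2)·0.5400 - (3)·0.8000) / (9) = -0.1644
  γ = (8 - (2)·0.5400 - (-3)·1.4889) / (7) = 1.6267
Change: (0.5156, -1.6533, 0.8267) → max |·| = 1.6533

1.6533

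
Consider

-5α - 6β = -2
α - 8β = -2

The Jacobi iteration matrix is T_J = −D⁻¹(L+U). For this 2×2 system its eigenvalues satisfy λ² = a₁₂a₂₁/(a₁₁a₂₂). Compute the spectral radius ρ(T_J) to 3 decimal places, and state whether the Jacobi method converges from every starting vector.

a₁₂a₂₁/(a₁₁a₂₂) = (-6)·(1) / ((-5)·(-8)) = -0.150000
ρ = √|-0.150000| = √0.150000 = 0.387
ρ < 1, so Jacobi converges

0.387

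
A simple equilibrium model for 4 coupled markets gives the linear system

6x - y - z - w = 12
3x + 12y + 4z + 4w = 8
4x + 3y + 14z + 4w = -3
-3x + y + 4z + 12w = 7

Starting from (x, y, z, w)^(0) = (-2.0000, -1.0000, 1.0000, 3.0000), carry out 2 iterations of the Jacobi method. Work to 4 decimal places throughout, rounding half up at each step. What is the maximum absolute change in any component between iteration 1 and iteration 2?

Iteration 1:
  x = (12 - (-1)·-1.0000 - (-1)·1.0000 - (-1)·3.0000) / (6) = 2.5000
  y = (8 - (3)·-2.0000 - (4)·1.0000 - (4)·3.0000) / (12) = -0.1667
  z = (-3 - (4)·-2.0000 - (3)·-1.0000 - (4)·3.0000) / (14) = -0.2857
  w = (7 - (-3)·-2.0000 - (1)·-1.0000 - (4)·1.0000) / (12) = -0.1667
Iteration 2:
  x = (12 - (-1)·-0.1667 - (-1)·-0.2857 - (-1)·-0.1667) / (6) = 1.8968
  y = (8 - (3)·2.5000 - (4)·-0.2857 - (4)·-0.1667) / (12) = 0.1925
  z = (-3 - (4)·2.5000 - (3)·-0.1667 - (4)·-0.1667) / (14) = -0.8452
  w = (7 - (-3)·2.5000 - (1)·-0.1667 - (4)·-0.2857) / (12) = 1.3175
Change: (-0.6032, 0.3592, -0.5595, 1.4842) → max |·| = 1.4842

1.4842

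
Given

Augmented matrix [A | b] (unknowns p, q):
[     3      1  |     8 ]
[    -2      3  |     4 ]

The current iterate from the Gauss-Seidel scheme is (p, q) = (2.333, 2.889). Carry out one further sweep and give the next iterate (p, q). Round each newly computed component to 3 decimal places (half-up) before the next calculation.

(1.704, 2.469)

One sweep:
  p = (8 - (1)·2.889) / (3) = 1.704
  q = (4 - (-2)·1.704) / (3) = 2.469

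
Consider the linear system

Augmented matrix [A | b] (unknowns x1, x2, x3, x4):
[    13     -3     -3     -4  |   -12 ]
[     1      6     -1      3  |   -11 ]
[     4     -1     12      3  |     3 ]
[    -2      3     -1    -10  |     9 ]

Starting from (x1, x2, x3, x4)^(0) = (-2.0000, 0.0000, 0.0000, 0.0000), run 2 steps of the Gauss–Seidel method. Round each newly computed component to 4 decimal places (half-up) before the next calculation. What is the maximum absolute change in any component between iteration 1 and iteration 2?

Iteration 1:
  x1 = (-12 - (-3)·0.0000 - (-3)·0.0000 - (-4)·0.0000) / (13) = -0.9231
  x2 = (-11 - (1)·-0.9231 - (-1)·0.0000 - (3)·0.0000) / (6) = -1.6795
  x3 = (3 - (4)·-0.9231 - (-1)·-1.6795 - (3)·0.0000) / (12) = 0.4177
  x4 = (9 - (-2)·-0.9231 - (3)·-1.6795 - (-1)·0.4177) / (-10) = -1.2610
Iteration 2:
  x1 = (-12 - (-3)·-1.6795 - (-3)·0.4177 - (-4)·-1.2610) / (13) = -1.6023
  x2 = (-11 - (1)·-1.6023 - (-1)·0.4177 - (3)·-1.2610) / (6) = -0.8662
  x3 = (3 - (4)·-1.6023 - (-1)·-0.8662 - (3)·-1.2610) / (12) = 1.0272
  x4 = (9 - (-2)·-1.6023 - (3)·-0.8662 - (-1)·1.0272) / (-10) = -0.9421
Change: (-0.6792, 0.8133, 0.6095, 0.3189) → max |·| = 0.8133

0.8133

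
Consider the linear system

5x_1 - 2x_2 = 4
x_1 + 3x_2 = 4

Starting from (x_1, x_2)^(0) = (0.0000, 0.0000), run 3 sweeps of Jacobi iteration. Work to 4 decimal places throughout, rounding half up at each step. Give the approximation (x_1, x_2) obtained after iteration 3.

Iteration 1:
  x_1 = (4 - (-2)·0.0000) / (5) = 0.8000
  x_2 = (4 - (1)·0.0000) / (3) = 1.3333
Iteration 2:
  x_1 = (4 - (-2)·1.3333) / (5) = 1.3333
  x_2 = (4 - (1)·0.8000) / (3) = 1.0667
Iteration 3:
  x_1 = (4 - (-2)·1.0667) / (5) = 1.2267
  x_2 = (4 - (1)·1.3333) / (3) = 0.8889

(1.2267, 0.8889)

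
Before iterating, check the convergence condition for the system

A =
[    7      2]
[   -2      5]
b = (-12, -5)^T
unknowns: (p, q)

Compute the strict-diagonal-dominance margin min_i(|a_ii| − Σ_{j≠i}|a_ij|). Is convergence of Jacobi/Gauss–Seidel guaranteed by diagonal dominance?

3

row 1: |7| − (2) = 5
row 2: |5| − (2) = 3
minimum over rows = 3 → strictly diagonally dominant (convergence guaranteed)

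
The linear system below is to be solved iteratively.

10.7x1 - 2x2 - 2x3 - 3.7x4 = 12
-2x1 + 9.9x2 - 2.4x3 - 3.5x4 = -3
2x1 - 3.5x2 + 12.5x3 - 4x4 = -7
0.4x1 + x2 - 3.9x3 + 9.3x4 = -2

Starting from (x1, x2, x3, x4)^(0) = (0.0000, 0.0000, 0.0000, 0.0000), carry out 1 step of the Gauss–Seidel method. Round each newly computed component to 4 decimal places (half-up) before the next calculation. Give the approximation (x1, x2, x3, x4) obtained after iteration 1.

Iteration 1:
  x1 = (12 - (-2)·0.0000 - (-2)·0.0000 - (-3.7)·0.0000) / (10.7) = 1.1215
  x2 = (-3 - (-2)·1.1215 - (-2.4)·0.0000 - (-3.5)·0.0000) / (9.9) = -0.0765
  x3 = (-7 - (2)·1.1215 - (-3.5)·-0.0765 - (-4)·0.0000) / (12.5) = -0.7609
  x4 = (-2 - (0.4)·1.1215 - (1)·-0.0765 - (-3.9)·-0.7609) / (9.3) = -0.5742

(1.1215, -0.0765, -0.7609, -0.5742)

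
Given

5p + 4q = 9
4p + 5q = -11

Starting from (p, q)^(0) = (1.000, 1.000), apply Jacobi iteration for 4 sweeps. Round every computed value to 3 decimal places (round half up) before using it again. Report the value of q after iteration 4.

-5.560

Iteration 1:
  p = (9 - (4)·1.000) / (5) = 1.000
  q = (-11 - (4)·1.000) / (5) = -3.000
Iteration 2:
  p = (9 - (4)·-3.000) / (5) = 4.200
  q = (-11 - (4)·1.000) / (5) = -3.000
Iteration 3:
  p = (9 - (4)·-3.000) / (5) = 4.200
  q = (-11 - (4)·4.200) / (5) = -5.560
Iteration 4:
  p = (9 - (4)·-5.560) / (5) = 6.248
  q = (-11 - (4)·4.200) / (5) = -5.560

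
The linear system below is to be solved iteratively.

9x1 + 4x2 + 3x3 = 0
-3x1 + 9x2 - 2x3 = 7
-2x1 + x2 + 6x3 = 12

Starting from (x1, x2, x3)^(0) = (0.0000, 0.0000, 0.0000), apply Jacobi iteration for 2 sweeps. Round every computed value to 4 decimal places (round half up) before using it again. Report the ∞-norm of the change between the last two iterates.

Iteration 1:
  x1 = (0 - (4)·0.0000 - (3)·0.0000) / (9) = 0.0000
  x2 = (7 - (-3)·0.0000 - (-2)·0.0000) / (9) = 0.7778
  x3 = (12 - (-2)·0.0000 - (1)·0.0000) / (6) = 2.0000
Iteration 2:
  x1 = (0 - (4)·0.7778 - (3)·2.0000) / (9) = -1.0124
  x2 = (7 - (-3)·0.0000 - (-2)·2.0000) / (9) = 1.2222
  x3 = (12 - (-2)·0.0000 - (1)·0.7778) / (6) = 1.8704
Change: (-1.0124, 0.4444, -0.1296) → max |·| = 1.0124

1.0124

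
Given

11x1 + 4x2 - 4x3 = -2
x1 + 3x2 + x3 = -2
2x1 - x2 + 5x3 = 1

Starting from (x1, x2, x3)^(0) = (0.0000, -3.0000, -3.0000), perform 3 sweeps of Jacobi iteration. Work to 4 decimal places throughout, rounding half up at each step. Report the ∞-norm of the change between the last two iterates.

Iteration 1:
  x1 = (-2 - (4)·-3.0000 - (-4)·-3.0000) / (11) = -0.1818
  x2 = (-2 - (1)·0.0000 - (1)·-3.0000) / (3) = 0.3333
  x3 = (1 - (2)·0.0000 - (-1)·-3.0000) / (5) = -0.4000
Iteration 2:
  x1 = (-2 - (4)·0.3333 - (-4)·-0.4000) / (11) = -0.4485
  x2 = (-2 - (1)·-0.1818 - (1)·-0.4000) / (3) = -0.4727
  x3 = (1 - (2)·-0.1818 - (-1)·0.3333) / (5) = 0.3394
Iteration 3:
  x1 = (-2 - (4)·-0.4727 - (-4)·0.3394) / (11) = 0.1135
  x2 = (-2 - (1)·-0.4485 - (1)·0.3394) / (3) = -0.6303
  x3 = (1 - (2)·-0.4485 - (-1)·-0.4727) / (5) = 0.2849
Change: (0.5620, -0.1576, -0.0545) → max |·| = 0.5620

0.5620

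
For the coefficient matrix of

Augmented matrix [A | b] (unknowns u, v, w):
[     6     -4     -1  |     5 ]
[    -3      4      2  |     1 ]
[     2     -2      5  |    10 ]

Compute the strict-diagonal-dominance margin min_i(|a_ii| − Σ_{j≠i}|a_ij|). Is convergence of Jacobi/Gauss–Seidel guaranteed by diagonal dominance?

-1

row 1: |6| − (4+1) = 1
row 2: |4| − (3+2) = -1
row 3: |5| − (2+2) = 1
minimum over rows = -1 → not strictly diagonally dominant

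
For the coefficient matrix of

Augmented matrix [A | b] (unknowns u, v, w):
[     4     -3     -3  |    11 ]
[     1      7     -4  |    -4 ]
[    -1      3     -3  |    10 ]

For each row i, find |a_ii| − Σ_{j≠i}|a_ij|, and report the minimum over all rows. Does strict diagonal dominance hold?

row 1: |4| − (3+3) = -2
row 2: |7| − (1+4) = 2
row 3: |-3| − (1+3) = -1
minimum over rows = -2 → not strictly diagonally dominant

-2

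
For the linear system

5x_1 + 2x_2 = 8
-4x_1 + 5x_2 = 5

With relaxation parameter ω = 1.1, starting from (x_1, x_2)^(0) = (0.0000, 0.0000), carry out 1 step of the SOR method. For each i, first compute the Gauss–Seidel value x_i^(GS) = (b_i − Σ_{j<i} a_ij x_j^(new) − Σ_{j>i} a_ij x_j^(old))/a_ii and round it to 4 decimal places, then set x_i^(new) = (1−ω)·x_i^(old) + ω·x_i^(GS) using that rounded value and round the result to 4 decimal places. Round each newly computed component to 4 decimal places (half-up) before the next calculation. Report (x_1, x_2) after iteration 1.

(1.7600, 2.6488)

Iteration 1:
  x_1: GS value = (8 - (2)·0.0000) / (5) = 1.6000;  x_1 ← (1−ω)·0.0000 + ω·1.6000 = 1.7600
  x_2: GS value = (5 - (-4)·1.7600) / (5) = 2.4080;  x_2 ← (1−ω)·0.0000 + ω·2.4080 = 2.6488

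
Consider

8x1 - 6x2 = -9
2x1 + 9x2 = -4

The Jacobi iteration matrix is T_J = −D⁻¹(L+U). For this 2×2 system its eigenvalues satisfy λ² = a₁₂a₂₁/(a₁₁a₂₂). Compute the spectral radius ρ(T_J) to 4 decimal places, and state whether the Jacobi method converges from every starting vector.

0.4082

a₁₂a₂₁/(a₁₁a₂₂) = (-6)·(2) / ((8)·(9)) = -0.166667
ρ = √|-0.166667| = √0.166667 = 0.4082
ρ < 1, so Jacobi converges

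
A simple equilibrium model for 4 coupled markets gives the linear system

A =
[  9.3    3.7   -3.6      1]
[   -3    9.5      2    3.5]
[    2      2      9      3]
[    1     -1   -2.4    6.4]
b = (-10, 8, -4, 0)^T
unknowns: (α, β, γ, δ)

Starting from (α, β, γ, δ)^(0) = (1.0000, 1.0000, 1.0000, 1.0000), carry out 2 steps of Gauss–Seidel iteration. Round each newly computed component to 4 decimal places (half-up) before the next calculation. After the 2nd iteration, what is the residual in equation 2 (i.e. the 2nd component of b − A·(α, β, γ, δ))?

Iteration 1:
  α = (-10 - (3.7)·1.0000 - (-3.6)·1.0000 - (1)·1.0000) / (9.3) = -1.1935
  β = (8 - (-3)·-1.1935 - (2)·1.0000 - (3.5)·1.0000) / (9.5) = -0.1137
  γ = (-4 - (2)·-1.1935 - (2)·-0.1137 - (3)·1.0000) / (9) = -0.4873
  δ = (0 - (1)·-1.1935 - (-1)·-0.1137 - (-2.4)·-0.4873) / (6.4) = -0.0140
Iteration 2:
  α = (-10 - (3.7)·-0.1137 - (-3.6)·-0.4873 - (1)·-0.0140) / (9.3) = -1.2172
  β = (8 - (-3)·-1.2172 - (2)·-0.4873 - (3.5)·-0.0140) / (9.5) = 0.5655
  γ = (-4 - (2)·-1.2172 - (2)·0.5655 - (3)·-0.0140) / (9) = -0.2950
  δ = (0 - (1)·-1.2172 - (-1)·0.5655 - (-2.4)·-0.2950) / (6.4) = 0.1679
Residual b − A·x = (-2.0023, -1.0215, -0.5453, 0.0001)

-1.0215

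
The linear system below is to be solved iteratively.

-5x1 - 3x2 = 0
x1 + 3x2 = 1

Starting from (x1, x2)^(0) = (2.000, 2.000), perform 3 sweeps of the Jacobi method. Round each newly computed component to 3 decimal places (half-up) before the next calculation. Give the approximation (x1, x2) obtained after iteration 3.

Iteration 1:
  x1 = (0 - (-3)·2.000) / (-5) = -1.200
  x2 = (1 - (1)·2.000) / (3) = -0.333
Iteration 2:
  x1 = (0 - (-3)·-0.333) / (-5) = 0.200
  x2 = (1 - (1)·-1.200) / (3) = 0.733
Iteration 3:
  x1 = (0 - (-3)·0.733) / (-5) = -0.440
  x2 = (1 - (1)·0.200) / (3) = 0.267

(-0.440, 0.267)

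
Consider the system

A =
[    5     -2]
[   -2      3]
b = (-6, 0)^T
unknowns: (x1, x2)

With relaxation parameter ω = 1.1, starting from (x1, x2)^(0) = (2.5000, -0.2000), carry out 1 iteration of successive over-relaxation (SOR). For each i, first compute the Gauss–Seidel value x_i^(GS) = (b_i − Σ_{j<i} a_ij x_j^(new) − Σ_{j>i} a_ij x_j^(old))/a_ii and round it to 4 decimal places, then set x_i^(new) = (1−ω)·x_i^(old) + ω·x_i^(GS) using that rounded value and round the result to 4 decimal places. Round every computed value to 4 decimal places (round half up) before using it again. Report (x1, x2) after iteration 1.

(-1.6580, -1.1958)

Iteration 1:
  x1: GS value = (-6 - (-2)·-0.2000) / (5) = -1.2800;  x1 ← (1−ω)·2.5000 + ω·-1.2800 = -1.6580
  x2: GS value = (0 - (-2)·-1.6580) / (3) = -1.1053;  x2 ← (1−ω)·-0.2000 + ω·-1.1053 = -1.1958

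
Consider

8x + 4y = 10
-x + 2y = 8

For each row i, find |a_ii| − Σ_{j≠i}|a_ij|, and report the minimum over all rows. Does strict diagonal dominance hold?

1

row 1: |8| − (4) = 4
row 2: |2| − (1) = 1
minimum over rows = 1 → strictly diagonally dominant (convergence guaranteed)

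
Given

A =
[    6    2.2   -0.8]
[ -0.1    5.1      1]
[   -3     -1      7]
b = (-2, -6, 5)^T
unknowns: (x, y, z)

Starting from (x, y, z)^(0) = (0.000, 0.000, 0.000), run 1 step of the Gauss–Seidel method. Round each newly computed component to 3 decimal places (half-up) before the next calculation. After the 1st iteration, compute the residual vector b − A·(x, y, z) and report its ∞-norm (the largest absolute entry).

2.923

Iteration 1:
  x = (-2 - (2.2)·0.000 - (-0.8)·0.000) / (6) = -0.333
  y = (-6 - (-0.1)·-0.333 - (1)·0.000) / (5.1) = -1.183
  z = (5 - (-3)·-0.333 - (-1)·-1.183) / (7) = 0.403
Residual b − A·x = (2.923, -0.403, -0.003); ∞-norm = 2.923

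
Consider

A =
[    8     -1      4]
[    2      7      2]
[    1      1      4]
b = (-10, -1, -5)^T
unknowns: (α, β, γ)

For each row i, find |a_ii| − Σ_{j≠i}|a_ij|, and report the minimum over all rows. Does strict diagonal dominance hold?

row 1: |8| − (1+4) = 3
row 2: |7| − (2+2) = 3
row 3: |4| − (1+1) = 2
minimum over rows = 2 → strictly diagonally dominant (convergence guaranteed)

2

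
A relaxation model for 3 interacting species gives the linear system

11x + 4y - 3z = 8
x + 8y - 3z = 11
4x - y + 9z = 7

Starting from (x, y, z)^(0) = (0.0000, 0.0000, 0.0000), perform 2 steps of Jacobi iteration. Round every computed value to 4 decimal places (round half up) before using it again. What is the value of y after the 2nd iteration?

Iteration 1:
  x = (8 - (4)·0.0000 - (-3)·0.0000) / (11) = 0.7273
  y = (11 - (1)·0.0000 - (-3)·0.0000) / (8) = 1.3750
  z = (7 - (4)·0.0000 - (-1)·0.0000) / (9) = 0.7778
Iteration 2:
  x = (8 - (4)·1.3750 - (-3)·0.7778) / (11) = 0.4394
  y = (11 - (1)·0.7273 - (-3)·0.7778) / (8) = 1.5758
  z = (7 - (4)·0.7273 - (-1)·1.3750) / (9) = 0.6073

1.5758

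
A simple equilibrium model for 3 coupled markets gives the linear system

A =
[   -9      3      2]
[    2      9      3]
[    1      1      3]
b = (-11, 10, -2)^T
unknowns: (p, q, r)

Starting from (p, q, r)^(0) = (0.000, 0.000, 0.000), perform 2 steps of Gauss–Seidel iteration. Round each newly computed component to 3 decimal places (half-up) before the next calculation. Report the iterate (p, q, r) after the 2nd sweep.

(1.201, 1.296, -1.499)

Iteration 1:
  p = (-11 - (3)·0.000 - (2)·0.000) / (-9) = 1.222
  q = (10 - (2)·1.222 - (3)·0.000) / (9) = 0.840
  r = (-2 - (1)·1.222 - (1)·0.840) / (3) = -1.354
Iteration 2:
  p = (-11 - (3)·0.840 - (2)·-1.354) / (-9) = 1.201
  q = (10 - (2)·1.201 - (3)·-1.354) / (9) = 1.296
  r = (-2 - (1)·1.201 - (1)·1.296) / (3) = -1.499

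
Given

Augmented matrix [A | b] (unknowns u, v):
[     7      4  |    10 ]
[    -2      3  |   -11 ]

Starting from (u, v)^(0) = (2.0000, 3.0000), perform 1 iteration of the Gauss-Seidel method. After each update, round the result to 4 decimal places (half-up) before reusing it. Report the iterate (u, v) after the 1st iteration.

Iteration 1:
  u = (10 - (4)·3.0000) / (7) = -0.2857
  v = (-11 - (-2)·-0.2857) / (3) = -3.8571

(-0.2857, -3.8571)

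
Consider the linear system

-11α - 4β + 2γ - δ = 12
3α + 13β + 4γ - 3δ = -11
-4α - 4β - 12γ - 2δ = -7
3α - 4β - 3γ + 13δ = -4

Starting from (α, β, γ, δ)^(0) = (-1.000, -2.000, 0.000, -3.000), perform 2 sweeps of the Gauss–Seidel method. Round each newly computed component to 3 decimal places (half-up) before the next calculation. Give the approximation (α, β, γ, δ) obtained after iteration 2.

Iteration 1:
  α = (12 - (-4)·-2.000 - (2)·0.000 - (-1)·-3.000) / (-11) = -0.091
  β = (-11 - (3)·-0.091 - (4)·0.000 - (-3)·-3.000) / (13) = -1.517
  γ = (-7 - (-4)·-0.091 - (-4)·-1.517 - (-2)·-3.000) / (-12) = 1.619
  δ = (-4 - (3)·-0.091 - (-4)·-1.517 - (-3)·1.619) / (13) = -0.380
Iteration 2:
  α = (12 - (-4)·-1.517 - (2)·1.619 - (-1)·-0.380) / (-11) = -0.210
  β = (-11 - (3)·-0.210 - (4)·1.619 - (-3)·-0.380) / (13) = -1.384
  γ = (-7 - (-4)·-0.210 - (-4)·-1.384 - (-2)·-0.380) / (-12) = 1.178
  δ = (-4 - (3)·-0.210 - (-4)·-1.384 - (-3)·1.178) / (13) = -0.413

(-0.210, -1.384, 1.178, -0.413)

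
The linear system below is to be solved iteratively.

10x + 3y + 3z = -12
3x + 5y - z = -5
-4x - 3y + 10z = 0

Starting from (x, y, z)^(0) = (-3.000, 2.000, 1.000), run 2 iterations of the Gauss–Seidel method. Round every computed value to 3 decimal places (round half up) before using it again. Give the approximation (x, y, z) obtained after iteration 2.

(-1.127, -0.464, -0.590)

Iteration 1:
  x = (-12 - (3)·2.000 - (3)·1.000) / (10) = -2.100
  y = (-5 - (3)·-2.100 - (-1)·1.000) / (5) = 0.460
  z = (0 - (-4)·-2.100 - (-3)·0.460) / (10) = -0.702
Iteration 2:
  x = (-12 - (3)·0.460 - (3)·-0.702) / (10) = -1.127
  y = (-5 - (3)·-1.127 - (-1)·-0.702) / (5) = -0.464
  z = (0 - (-4)·-1.127 - (-3)·-0.464) / (10) = -0.590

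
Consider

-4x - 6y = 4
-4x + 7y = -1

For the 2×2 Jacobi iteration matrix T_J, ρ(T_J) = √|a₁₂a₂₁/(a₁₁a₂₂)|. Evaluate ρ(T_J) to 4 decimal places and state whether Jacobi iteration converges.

a₁₂a₂₁/(a₁₁a₂₂) = (-6)·(-4) / ((-4)·(7)) = -0.857143
ρ = √|-0.857143| = √0.857143 = 0.9258
ρ < 1, so Jacobi converges

0.9258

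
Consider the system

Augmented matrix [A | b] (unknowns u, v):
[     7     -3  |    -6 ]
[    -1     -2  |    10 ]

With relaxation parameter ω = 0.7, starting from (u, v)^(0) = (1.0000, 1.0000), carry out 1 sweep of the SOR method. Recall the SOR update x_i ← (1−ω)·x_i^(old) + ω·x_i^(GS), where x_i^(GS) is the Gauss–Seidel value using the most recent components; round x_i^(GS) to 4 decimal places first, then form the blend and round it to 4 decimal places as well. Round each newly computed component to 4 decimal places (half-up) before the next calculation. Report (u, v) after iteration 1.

Iteration 1:
  u: GS value = (-6 - (-3)·1.0000) / (7) = -0.4286;  u ← (1−ω)·1.0000 + ω·-0.4286 = 0.0000
  v: GS value = (10 - (-1)·0.0000) / (-2) = -5.0000;  v ← (1−ω)·1.0000 + ω·-5.0000 = -3.2000

(0.0000, -3.2000)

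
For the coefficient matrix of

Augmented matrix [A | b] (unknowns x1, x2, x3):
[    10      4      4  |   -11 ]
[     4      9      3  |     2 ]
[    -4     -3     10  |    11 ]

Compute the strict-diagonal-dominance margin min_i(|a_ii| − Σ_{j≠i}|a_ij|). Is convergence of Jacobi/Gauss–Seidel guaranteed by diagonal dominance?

2

row 1: |10| − (4+4) = 2
row 2: |9| − (4+3) = 2
row 3: |10| − (4+3) = 3
minimum over rows = 2 → strictly diagonally dominant (convergence guaranteed)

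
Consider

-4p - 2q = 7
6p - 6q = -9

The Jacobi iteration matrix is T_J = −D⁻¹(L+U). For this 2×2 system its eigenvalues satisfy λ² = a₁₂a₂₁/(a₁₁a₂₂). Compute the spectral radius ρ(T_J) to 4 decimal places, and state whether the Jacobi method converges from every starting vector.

0.7071

a₁₂a₂₁/(a₁₁a₂₂) = (-2)·(6) / ((-4)·(-6)) = -0.500000
ρ = √|-0.500000| = √0.500000 = 0.7071
ρ < 1, so Jacobi converges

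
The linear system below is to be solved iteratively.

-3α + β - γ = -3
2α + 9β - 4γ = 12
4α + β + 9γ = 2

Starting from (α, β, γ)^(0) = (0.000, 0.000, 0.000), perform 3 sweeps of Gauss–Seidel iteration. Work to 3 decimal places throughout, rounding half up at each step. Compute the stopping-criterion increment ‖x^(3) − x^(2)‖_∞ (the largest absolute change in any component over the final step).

Iteration 1:
  α = (-3 - (1)·0.000 - (-1)·0.000) / (-3) = 1.000
  β = (12 - (2)·1.000 - (-4)·0.000) / (9) = 1.111
  γ = (2 - (4)·1.000 - (1)·1.111) / (9) = -0.346
Iteration 2:
  α = (-3 - (1)·1.111 - (-1)·-0.346) / (-3) = 1.486
  β = (12 - (2)·1.486 - (-4)·-0.346) / (9) = 0.849
  γ = (2 - (4)·1.486 - (1)·0.849) / (9) = -0.533
Iteration 3:
  α = (-3 - (1)·0.849 - (-1)·-0.533) / (-3) = 1.461
  β = (12 - (2)·1.461 - (-4)·-0.533) / (9) = 0.772
  γ = (2 - (4)·1.461 - (1)·0.772) / (9) = -0.513
Change: (-0.025, -0.077, 0.020) → max |·| = 0.077

0.077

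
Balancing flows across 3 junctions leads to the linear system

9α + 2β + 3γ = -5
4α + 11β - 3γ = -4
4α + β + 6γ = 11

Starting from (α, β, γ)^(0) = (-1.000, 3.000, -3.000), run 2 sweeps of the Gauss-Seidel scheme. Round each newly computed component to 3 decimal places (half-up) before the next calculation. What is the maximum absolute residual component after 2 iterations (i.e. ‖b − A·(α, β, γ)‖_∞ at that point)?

Iteration 1:
  α = (-5 - (2)·3.000 - (3)·-3.000) / (9) = -0.222
  β = (-4 - (4)·-0.222 - (-3)·-3.000) / (11) = -1.101
  γ = (11 - (4)·-0.222 - (1)·-1.101) / (6) = 2.165
Iteration 2:
  α = (-5 - (2)·-1.101 - (3)·2.165) / (9) = -1.033
  β = (-4 - (4)·-1.033 - (-3)·2.165) / (11) = 0.602
  γ = (11 - (4)·-1.033 - (1)·0.602) / (6) = 2.422
Residual b − A·x = (-4.173, 0.776, -0.002); ∞-norm = 4.173

4.173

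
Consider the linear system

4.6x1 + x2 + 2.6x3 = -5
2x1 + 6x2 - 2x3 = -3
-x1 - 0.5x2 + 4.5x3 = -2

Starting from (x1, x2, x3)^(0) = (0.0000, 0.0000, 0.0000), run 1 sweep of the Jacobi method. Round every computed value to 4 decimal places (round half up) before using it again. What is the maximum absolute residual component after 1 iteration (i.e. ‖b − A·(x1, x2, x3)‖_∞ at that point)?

1.6556

Iteration 1:
  x1 = (-5 - (1)·0.0000 - (2.6)·0.0000) / (4.6) = -1.0870
  x2 = (-3 - (2)·0.0000 - (-2)·0.0000) / (6) = -0.5000
  x3 = (-2 - (-1)·0.0000 - (-0.5)·0.0000) / (4.5) = -0.4444
Residual b − A·x = (1.6556, 1.2852, -1.3372); ∞-norm = 1.6556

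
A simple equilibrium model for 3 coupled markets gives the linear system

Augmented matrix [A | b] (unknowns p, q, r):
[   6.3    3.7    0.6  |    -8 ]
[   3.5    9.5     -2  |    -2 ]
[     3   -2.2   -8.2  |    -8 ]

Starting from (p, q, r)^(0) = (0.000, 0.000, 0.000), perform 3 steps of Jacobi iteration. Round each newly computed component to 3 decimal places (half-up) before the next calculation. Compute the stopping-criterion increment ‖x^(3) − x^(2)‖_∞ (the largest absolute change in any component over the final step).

0.357

Iteration 1:
  p = (-8 - (3.7)·0.000 - (0.6)·0.000) / (6.3) = -1.270
  q = (-2 - (3.5)·0.000 - (-2)·0.000) / (9.5) = -0.211
  r = (-8 - (3)·0.000 - (-2.2)·0.000) / (-8.2) = 0.976
Iteration 2:
  p = (-8 - (3.7)·-0.211 - (0.6)·0.976) / (6.3) = -1.239
  q = (-2 - (3.5)·-1.270 - (-2)·0.976) / (9.5) = 0.463
  r = (-8 - (3)·-1.270 - (-2.2)·-0.211) / (-8.2) = 0.568
Iteration 3:
  p = (-8 - (3.7)·0.463 - (0.6)·0.568) / (6.3) = -1.596
  q = (-2 - (3.5)·-1.239 - (-2)·0.568) / (9.5) = 0.366
  r = (-8 - (3)·-1.239 - (-2.2)·0.463) / (-8.2) = 0.398
Change: (-0.357, -0.097, -0.170) → max |·| = 0.357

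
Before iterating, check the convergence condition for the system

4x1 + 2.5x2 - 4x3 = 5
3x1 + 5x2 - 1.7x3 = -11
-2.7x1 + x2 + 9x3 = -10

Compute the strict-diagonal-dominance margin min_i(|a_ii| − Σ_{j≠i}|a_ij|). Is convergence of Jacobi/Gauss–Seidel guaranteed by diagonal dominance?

row 1: |4| − (2.5+4) = -2.5
row 2: |5| − (3+1.7) = 0.3
row 3: |9| − (2.7+1) = 5.3
minimum over rows = -2.5 → not strictly diagonally dominant

-2.5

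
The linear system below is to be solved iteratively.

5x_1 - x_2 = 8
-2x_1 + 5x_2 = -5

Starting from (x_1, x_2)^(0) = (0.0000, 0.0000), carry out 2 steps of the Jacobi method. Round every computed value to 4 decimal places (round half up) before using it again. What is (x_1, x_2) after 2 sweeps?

Iteration 1:
  x_1 = (8 - (-1)·0.0000) / (5) = 1.6000
  x_2 = (-5 - (-2)·0.0000) / (5) = -1.0000
Iteration 2:
  x_1 = (8 - (-1)·-1.0000) / (5) = 1.4000
  x_2 = (-5 - (-2)·1.6000) / (5) = -0.3600

(1.4000, -0.3600)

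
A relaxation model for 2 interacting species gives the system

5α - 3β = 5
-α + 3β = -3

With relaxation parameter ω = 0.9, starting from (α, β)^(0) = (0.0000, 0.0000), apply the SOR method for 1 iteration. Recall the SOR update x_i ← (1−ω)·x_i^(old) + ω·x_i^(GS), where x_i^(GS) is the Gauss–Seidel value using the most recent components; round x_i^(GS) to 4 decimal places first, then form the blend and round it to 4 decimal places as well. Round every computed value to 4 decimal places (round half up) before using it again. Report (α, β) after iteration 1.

(0.9000, -0.6300)

Iteration 1:
  α: GS value = (5 - (-3)·0.0000) / (5) = 1.0000;  α ← (1−ω)·0.0000 + ω·1.0000 = 0.9000
  β: GS value = (-3 - (-1)·0.9000) / (3) = -0.7000;  β ← (1−ω)·0.0000 + ω·-0.7000 = -0.6300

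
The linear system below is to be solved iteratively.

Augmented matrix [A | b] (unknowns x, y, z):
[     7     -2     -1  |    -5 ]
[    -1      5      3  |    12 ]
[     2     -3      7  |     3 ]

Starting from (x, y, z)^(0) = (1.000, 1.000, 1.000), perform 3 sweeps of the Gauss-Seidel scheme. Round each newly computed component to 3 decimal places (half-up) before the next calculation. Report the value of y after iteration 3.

1.699

Iteration 1:
  x = (-5 - (-2)·1.000 - (-1)·1.000) / (7) = -0.286
  y = (12 - (-1)·-0.286 - (3)·1.000) / (5) = 1.743
  z = (3 - (2)·-0.286 - (-3)·1.743) / (7) = 1.257
Iteration 2:
  x = (-5 - (-2)·1.743 - (-1)·1.257) / (7) = -0.037
  y = (12 - (-1)·-0.037 - (3)·1.257) / (5) = 1.638
  z = (3 - (2)·-0.037 - (-3)·1.638) / (7) = 1.141
Iteration 3:
  x = (-5 - (-2)·1.638 - (-1)·1.141) / (7) = -0.083
  y = (12 - (-1)·-0.083 - (3)·1.141) / (5) = 1.699
  z = (3 - (2)·-0.083 - (-3)·1.699) / (7) = 1.180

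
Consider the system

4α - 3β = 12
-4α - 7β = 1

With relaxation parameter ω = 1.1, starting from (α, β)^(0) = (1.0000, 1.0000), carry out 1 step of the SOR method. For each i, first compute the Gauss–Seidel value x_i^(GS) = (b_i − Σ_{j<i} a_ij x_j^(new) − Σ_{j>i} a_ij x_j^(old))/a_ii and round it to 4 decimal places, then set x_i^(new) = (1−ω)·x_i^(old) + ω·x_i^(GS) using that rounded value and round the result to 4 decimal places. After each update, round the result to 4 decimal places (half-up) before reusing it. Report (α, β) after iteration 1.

(4.0250, -2.7872)

Iteration 1:
  α: GS value = (12 - (-3)·1.0000) / (4) = 3.7500;  α ← (1−ω)·1.0000 + ω·3.7500 = 4.0250
  β: GS value = (1 - (-4)·4.0250) / (-7) = -2.4429;  β ← (1−ω)·1.0000 + ω·-2.4429 = -2.7872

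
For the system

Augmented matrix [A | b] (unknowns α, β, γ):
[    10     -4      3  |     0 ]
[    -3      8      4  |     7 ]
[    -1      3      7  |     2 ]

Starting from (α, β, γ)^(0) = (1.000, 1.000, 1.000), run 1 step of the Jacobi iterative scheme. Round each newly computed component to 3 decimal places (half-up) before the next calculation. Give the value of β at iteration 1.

0.750

Iteration 1:
  α = (0 - (-4)·1.000 - (3)·1.000) / (10) = 0.100
  β = (7 - (-3)·1.000 - (4)·1.000) / (8) = 0.750
  γ = (2 - (-1)·1.000 - (3)·1.000) / (7) = 0.000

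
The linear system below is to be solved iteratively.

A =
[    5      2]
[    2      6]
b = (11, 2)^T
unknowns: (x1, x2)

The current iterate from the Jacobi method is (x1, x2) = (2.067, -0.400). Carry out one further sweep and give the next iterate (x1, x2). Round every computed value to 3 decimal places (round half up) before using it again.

One sweep:
  x1 = (11 - (2)·-0.400) / (5) = 2.360
  x2 = (2 - (2)·2.067) / (6) = -0.356

(2.360, -0.356)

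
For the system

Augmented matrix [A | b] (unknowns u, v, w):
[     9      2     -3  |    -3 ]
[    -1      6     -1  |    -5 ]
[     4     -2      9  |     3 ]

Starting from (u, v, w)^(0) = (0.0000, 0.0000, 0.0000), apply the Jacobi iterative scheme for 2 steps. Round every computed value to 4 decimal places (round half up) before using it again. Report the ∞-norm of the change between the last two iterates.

Iteration 1:
  u = (-3 - (2)·0.0000 - (-3)·0.0000) / (9) = -0.3333
  v = (-5 - (-1)·0.0000 - (-1)·0.0000) / (6) = -0.8333
  w = (3 - (4)·0.0000 - (-2)·0.0000) / (9) = 0.3333
Iteration 2:
  u = (-3 - (2)·-0.8333 - (-3)·0.3333) / (9) = -0.0371
  v = (-5 - (-1)·-0.3333 - (-1)·0.3333) / (6) = -0.8333
  w = (3 - (4)·-0.3333 - (-2)·-0.8333) / (9) = 0.2963
Change: (0.2962, 0.0000, -0.0370) → max |·| = 0.2962

0.2962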